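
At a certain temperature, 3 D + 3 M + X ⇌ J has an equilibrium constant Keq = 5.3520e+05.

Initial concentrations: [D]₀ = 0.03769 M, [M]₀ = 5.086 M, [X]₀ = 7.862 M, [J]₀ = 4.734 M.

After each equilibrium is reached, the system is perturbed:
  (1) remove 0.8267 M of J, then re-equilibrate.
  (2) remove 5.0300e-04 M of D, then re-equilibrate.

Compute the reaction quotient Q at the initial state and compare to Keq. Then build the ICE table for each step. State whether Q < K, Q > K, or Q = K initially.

Q₀ = 85.48 vs Keq = 5.3520e+05 ⇒ Q<K, forward
Step 1:
                    D           M           X           J
  I           0.03769       5.086       7.862       4.734
  C          -0.03563    -0.03563    -0.01188     0.01188
  E          0.002062        5.05        7.85       4.746
  solve Keq expr → x = 0.01188; check Q = 5.3520e+05
Then remove 0.8267 M of J.
Step 2:
                    D           M           X           J
  I          0.002062        5.05        7.85       3.919
  C       -1.2739e-04 -1.2739e-04 -4.2464e-05  4.2464e-05
  E          0.001935        5.05        7.85       3.919
  solve Keq expr → x = 4.2464e-05; check Q = 5.3520e+05
Then remove 5.0300e-04 M of D.
Step 3:
                    D           M           X           J
  I          0.001432        5.05        7.85       3.919
  C        5.0277e-04  5.0277e-04  1.6759e-04 -1.6759e-04
  E          0.001935       5.051        7.85       3.919
  solve Keq expr → x = -1.6759e-04; check Q = 5.3520e+05

Q₀ = 85.48; Q < K (proceeds forward)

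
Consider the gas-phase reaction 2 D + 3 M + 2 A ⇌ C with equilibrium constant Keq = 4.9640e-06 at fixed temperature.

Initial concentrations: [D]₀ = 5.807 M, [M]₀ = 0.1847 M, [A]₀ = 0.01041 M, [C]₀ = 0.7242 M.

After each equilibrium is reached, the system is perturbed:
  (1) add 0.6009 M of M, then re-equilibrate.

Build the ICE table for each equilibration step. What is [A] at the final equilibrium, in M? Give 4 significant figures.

[A]_eq = 1.432 M

Q₀ = 3.1452e+04 vs Keq = 4.9640e-06 ⇒ Q>K, reverse
Step 1:
                  D         M         A         C
  Initial     5.807    0.1847   0.01041    0.7242
  Change      1.435     2.152     1.435   -0.7173
  Equil       7.242     2.337     1.445  0.006933
  solve Keq expr → x = -0.7173; check Q = 4.9640e-06
Then add 0.6009 M of M.
Step 2:
                  D         M         A         C
  Initial     7.242     2.937     1.445  0.006933
  Change    -0.0126  -0.01889   -0.0126  0.006298
  Equil       7.229     2.919     1.432   0.01323
  solve Keq expr → x = 0.006298; check Q = 4.9640e-06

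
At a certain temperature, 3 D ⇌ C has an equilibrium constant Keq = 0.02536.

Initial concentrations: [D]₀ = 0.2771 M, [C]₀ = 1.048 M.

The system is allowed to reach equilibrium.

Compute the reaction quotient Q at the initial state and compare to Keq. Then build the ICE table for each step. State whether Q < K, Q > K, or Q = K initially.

Q₀ = 49.26; Q > K (proceeds reverse)

Q₀ = 49.26 vs Keq = 0.02536 ⇒ Q>K, reverse
Step 1:
                    D           C
  init         0.2771       1.048
  Δ              2.11     -0.7032
  eq            2.387      0.3448
  solve Keq expr → x = -0.7032; check Q = 0.02536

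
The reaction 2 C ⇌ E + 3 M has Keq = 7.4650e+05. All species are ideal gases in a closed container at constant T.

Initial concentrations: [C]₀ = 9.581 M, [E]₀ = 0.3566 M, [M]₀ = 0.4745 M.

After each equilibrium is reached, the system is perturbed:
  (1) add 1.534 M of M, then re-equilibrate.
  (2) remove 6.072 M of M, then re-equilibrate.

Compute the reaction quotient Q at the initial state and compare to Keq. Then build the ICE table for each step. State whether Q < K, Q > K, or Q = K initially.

Q₀ = 4.1502e-04; Q < K (proceeds forward)

Q₀ = 4.1502e-04 vs Keq = 7.4650e+05 ⇒ Q<K, forward
Step 1:
                   C          E          M
  Initial      9.581     0.3566     0.4745
  Change      -9.435      4.718      14.15
  Equil       0.1459      5.074      14.63
  solve Keq expr → x = 4.718; check Q = 7.4650e+05
Then add 1.534 M of M.
Step 2:
                   C          E          M
  Initial     0.1459      5.074      16.16
  Change     0.02281    -0.0114   -0.03421
  Equil       0.1687      5.063      16.13
  solve Keq expr → x = -0.0114; check Q = 7.4650e+05
Then remove 6.072 M of M.
Step 3:
                   C          E          M
  Initial     0.1687      5.063      10.06
  Change    -0.08372    0.04186     0.1256
  Equil      0.08494      5.105      10.18
  solve Keq expr → x = 0.04186; check Q = 7.4650e+05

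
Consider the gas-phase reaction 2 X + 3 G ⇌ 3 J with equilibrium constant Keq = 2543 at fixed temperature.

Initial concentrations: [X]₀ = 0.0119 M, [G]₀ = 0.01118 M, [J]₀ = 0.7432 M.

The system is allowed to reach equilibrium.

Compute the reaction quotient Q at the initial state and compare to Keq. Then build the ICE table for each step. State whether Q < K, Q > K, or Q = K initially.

Q₀ = 2.0744e+09; Q > K (proceeds reverse)

Q₀ = 2.0744e+09 vs Keq = 2543 ⇒ Q>K, reverse
Step 1:
                  X         G         J
  Initial    0.0119   0.01118    0.7432
  Change     0.1087     0.163    -0.163
  Equil      0.1206    0.1742    0.5802
  solve Keq expr → x = -0.05433; check Q = 2543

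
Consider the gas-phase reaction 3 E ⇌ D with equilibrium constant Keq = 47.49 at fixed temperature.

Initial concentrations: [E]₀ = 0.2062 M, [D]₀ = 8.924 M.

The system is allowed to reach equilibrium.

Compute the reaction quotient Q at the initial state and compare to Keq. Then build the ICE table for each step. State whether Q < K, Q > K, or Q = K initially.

Q₀ = 1018 vs Keq = 47.49 ⇒ Q>K, reverse
Step 1:
                   E          D
  init        0.2062      8.924
  Δ            0.364    -0.1213
  eq          0.5702      8.803
  solve Keq expr → x = -0.1213; check Q = 47.49

Q₀ = 1018; Q > K (proceeds reverse)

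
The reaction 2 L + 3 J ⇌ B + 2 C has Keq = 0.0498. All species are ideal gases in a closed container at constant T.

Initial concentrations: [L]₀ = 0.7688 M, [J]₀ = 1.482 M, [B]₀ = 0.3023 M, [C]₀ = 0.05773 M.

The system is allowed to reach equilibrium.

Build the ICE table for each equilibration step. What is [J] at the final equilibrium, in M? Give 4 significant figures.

[J]_eq = 1.182 M

Q₀ = 5.2368e-04 vs Keq = 0.0498 ⇒ Q<K, forward
Step 1:
                   L          J          B          C
  init        0.7688      1.482     0.3023    0.05773
  Δ          -0.1997    -0.2996    0.09987     0.1997
  eq          0.5691      1.182     0.4022     0.2575
  solve Keq expr → x = 0.09987; check Q = 0.0498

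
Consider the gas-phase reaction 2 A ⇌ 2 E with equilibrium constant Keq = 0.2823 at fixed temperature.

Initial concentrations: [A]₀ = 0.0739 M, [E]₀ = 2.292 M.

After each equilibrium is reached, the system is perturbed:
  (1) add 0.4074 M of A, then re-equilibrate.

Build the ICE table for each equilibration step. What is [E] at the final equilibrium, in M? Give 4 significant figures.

Q₀ = 961.9 vs Keq = 0.2823 ⇒ Q>K, reverse
Step 1:
                  A         E
  I          0.0739     2.292
  C           1.471    -1.471
  E           1.545    0.8209
  solve Keq expr → x = -0.7356; check Q = 0.2823
Then add 0.4074 M of A.
Step 2:
                  A         E
  I           1.952    0.8209
  C         -0.1414    0.1414
  E           1.811    0.9622
  solve Keq expr → x = 0.07068; check Q = 0.2823

[E]_eq = 0.9622 M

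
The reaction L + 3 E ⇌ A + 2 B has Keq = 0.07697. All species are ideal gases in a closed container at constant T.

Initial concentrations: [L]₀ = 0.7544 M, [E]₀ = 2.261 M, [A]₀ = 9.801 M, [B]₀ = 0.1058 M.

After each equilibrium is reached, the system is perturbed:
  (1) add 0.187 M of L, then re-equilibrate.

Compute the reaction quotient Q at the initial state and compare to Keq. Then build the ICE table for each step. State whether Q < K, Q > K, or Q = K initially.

Q₀ = 0.01258 vs Keq = 0.07697 ⇒ Q<K, forward
Step 1:
                  L         E         A         B
  init       0.7544     2.261     9.801    0.1058
  Δ        -0.05819   -0.1746   0.05819    0.1164
  eq         0.6962     2.086     9.859    0.2222
  solve Keq expr → x = 0.05819; check Q = 0.07697
Then add 0.187 M of L.
Step 2:
                  L         E         A         B
  init       0.8832     2.086     9.859    0.2222
  Δ        -0.01044  -0.03131   0.01044   0.02088
  eq         0.8728     2.055      9.87    0.2431
  solve Keq expr → x = 0.01044; check Q = 0.07697

Q₀ = 0.01258; Q < K (proceeds forward)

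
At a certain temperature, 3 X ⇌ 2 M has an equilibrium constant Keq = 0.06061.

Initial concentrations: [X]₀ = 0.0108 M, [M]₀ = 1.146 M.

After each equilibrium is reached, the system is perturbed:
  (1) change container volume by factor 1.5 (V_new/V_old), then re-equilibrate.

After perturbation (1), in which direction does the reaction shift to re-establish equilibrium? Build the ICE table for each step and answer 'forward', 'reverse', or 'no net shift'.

Q₀ = 1.0426e+06 vs Keq = 0.06061 ⇒ Q>K, reverse
Step 1:
                   X          M
  I           0.0108      1.146
  C            1.217    -0.8112
  E            1.228     0.3348
  solve Keq expr → x = -0.4056; check Q = 0.06061
Then change container volume by factor 1.5 (V_new/V_old).
Step 2:
                   X          M
  I           0.8184     0.2232
  C          0.04076   -0.02718
  E           0.8591      0.196
  solve Keq expr → x = -0.01359; check Q = 0.06061

Direction: reverse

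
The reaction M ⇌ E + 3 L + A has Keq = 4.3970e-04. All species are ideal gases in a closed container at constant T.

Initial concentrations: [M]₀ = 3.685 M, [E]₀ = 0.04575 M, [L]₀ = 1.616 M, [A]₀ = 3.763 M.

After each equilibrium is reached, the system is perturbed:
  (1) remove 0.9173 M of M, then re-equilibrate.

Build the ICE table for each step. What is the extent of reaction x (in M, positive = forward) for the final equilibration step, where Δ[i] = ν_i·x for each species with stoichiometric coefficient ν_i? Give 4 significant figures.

Q₀ = 0.1972 vs Keq = 4.3970e-04 ⇒ Q>K, reverse
Step 1:
                  M         E         L         A
  init        3.685   0.04575     1.616     3.763
  Δ         0.04561  -0.04561   -0.1368  -0.04561
  eq          3.731 1.3635e-04     1.479     3.717
  solve Keq expr → x = -0.04561; check Q = 4.3970e-04
Then remove 0.9173 M of M.
Step 2:
                  M         E         L         A
  init        2.813 1.3635e-04     1.479     3.717
  Δ       3.3503e-05 -3.3503e-05 -1.0051e-04 -3.3503e-05
  eq          2.813 1.0285e-04     1.479     3.717
  solve Keq expr → x = -3.3503e-05; check Q = 4.3970e-04

x = -3.3503e-05 M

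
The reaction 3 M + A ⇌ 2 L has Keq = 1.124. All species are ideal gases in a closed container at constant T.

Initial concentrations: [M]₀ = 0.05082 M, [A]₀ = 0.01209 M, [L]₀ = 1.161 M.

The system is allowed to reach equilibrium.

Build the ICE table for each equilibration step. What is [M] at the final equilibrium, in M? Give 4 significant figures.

Q₀ = 8.4944e+05 vs Keq = 1.124 ⇒ Q>K, reverse
Step 1:
                   M          A          L
  Initial    0.05082    0.01209      1.161
  Change      0.9065     0.3022    -0.6043
  Equil       0.9573     0.3143     0.5567
  solve Keq expr → x = -0.3022; check Q = 1.124

[M]_eq = 0.9573 M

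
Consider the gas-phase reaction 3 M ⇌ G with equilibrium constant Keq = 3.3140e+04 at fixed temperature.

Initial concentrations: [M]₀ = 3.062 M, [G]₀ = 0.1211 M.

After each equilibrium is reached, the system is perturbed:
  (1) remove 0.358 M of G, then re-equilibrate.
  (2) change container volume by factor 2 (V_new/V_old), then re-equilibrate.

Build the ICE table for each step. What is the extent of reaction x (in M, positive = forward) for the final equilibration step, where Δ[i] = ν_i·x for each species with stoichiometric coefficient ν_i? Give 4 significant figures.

Q₀ = 0.004218 vs Keq = 3.3140e+04 ⇒ Q<K, forward
Step 1:
                   M          G
  I            3.062     0.1211
  C            -3.03       1.01
  E          0.03244      1.131
  solve Keq expr → x = 1.01; check Q = 3.3140e+04
Then remove 0.358 M of G.
Step 2:
                   M          G
  I          0.03244      0.773
  C        -0.003849   0.001283
  E          0.02859     0.7742
  solve Keq expr → x = 0.001283; check Q = 3.3140e+04
Then change container volume by factor 2 (V_new/V_old).
Step 3:
                   M          G
  I          0.01429     0.3871
  C         0.008342  -0.002781
  E          0.02264     0.3843
  solve Keq expr → x = -0.002781; check Q = 3.3140e+04

x = -0.002781 M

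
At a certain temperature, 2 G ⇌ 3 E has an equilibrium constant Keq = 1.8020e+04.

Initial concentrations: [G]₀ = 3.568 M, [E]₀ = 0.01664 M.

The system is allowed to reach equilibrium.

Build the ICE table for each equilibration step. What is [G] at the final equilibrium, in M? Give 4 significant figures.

[G]_eq = 0.08922 M

Q₀ = 3.6192e-07 vs Keq = 1.8020e+04 ⇒ Q<K, forward
Step 1:
                  G         E
  Initial     3.568   0.01664
  Change     -3.479     5.218
  Equil     0.08922     5.235
  solve Keq expr → x = 1.739; check Q = 1.8020e+04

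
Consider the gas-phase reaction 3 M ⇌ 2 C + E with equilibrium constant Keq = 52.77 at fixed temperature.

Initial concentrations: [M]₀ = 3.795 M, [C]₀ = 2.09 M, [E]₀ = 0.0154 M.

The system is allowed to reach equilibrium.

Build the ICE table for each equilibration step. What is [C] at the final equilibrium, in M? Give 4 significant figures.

[C]_eq = 4.154 M

Q₀ = 0.001231 vs Keq = 52.77 ⇒ Q<K, forward
Step 1:
                   M          C          E
  I            3.795       2.09     0.0154
  C           -3.095      2.064      1.032
  E           0.6996      4.154      1.047
  solve Keq expr → x = 1.032; check Q = 52.77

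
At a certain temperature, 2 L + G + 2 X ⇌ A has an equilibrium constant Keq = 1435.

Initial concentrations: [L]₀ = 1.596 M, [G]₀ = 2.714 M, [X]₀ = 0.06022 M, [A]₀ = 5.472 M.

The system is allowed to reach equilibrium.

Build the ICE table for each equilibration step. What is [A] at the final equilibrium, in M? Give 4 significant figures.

[A]_eq = 5.49 M

Q₀ = 218.3 vs Keq = 1435 ⇒ Q<K, forward
Step 1:
                   L          G          X          A
  Initial      1.596      2.714    0.06022      5.472
  Change    -0.03607   -0.01804   -0.03607    0.01804
  Equil         1.56      2.696    0.02415       5.49
  solve Keq expr → x = 0.01804; check Q = 1435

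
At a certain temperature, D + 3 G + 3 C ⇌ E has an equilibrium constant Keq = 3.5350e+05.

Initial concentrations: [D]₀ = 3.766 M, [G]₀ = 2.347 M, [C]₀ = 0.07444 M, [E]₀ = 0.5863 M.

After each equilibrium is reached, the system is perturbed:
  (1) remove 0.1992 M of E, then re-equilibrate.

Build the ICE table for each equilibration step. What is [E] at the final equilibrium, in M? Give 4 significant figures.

Q₀ = 29.19 vs Keq = 3.5350e+05 ⇒ Q<K, forward
Step 1:
                   D          G          C          E
  Initial      3.766      2.347    0.07444     0.5863
  Change    -0.02368   -0.07105   -0.07105    0.02368
  Equil        3.742      2.276   0.003394       0.61
  solve Keq expr → x = 0.02368; check Q = 3.5350e+05
Then remove 0.1992 M of E.
Step 2:
                   D          G          C          E
  Initial      3.742      2.276   0.003394     0.4108
  Change  -1.3940e-04 -4.1820e-04 -4.1820e-04 1.3940e-04
  Equil        3.742      2.276   0.002976     0.4109
  solve Keq expr → x = 1.3940e-04; check Q = 3.5350e+05

[E]_eq = 0.4109 M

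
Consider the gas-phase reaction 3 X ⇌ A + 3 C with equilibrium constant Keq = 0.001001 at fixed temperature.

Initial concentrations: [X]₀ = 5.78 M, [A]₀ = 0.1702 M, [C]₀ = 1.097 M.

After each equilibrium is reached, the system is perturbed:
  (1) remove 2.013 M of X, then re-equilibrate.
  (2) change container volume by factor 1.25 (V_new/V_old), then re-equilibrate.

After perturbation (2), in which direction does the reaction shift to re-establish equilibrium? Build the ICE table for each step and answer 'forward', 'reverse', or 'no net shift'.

Direction: forward

Q₀ = 0.001164 vs Keq = 0.001001 ⇒ Q>K, reverse
Step 1:
                  X         A         C
  Initial      5.78    0.1702     1.097
  Change    0.02838 -0.009459  -0.02838
  Equil       5.808    0.1607     1.069
  solve Keq expr → x = -0.009459; check Q = 0.001001
Then remove 2.013 M of X.
Step 2:
                  X         A         C
  Initial     3.795    0.1607     1.069
  Change     0.1955  -0.06516   -0.1955
  Equil       3.991   0.09558    0.8731
  solve Keq expr → x = -0.06516; check Q = 0.001001
Then change container volume by factor 1.25 (V_new/V_old).
Step 3:
                  X         A         C
  Initial     3.193   0.07647    0.6985
  Change   -0.02396  0.007987   0.02396
  Equil       3.169   0.08445    0.7225
  solve Keq expr → x = 0.007987; check Q = 0.001001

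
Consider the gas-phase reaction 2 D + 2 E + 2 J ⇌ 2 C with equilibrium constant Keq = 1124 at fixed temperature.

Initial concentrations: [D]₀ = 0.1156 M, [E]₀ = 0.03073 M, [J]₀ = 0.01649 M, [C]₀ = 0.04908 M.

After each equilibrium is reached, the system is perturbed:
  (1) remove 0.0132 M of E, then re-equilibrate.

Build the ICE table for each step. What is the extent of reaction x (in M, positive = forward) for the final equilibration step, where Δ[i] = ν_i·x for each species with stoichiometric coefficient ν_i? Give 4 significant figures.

x = -0.001021 M

Q₀ = 7.0198e+05 vs Keq = 1124 ⇒ Q>K, reverse
Step 1:
                   D          E          J          C
  Initial     0.1156    0.03073    0.01649    0.04908
  Change     0.03322    0.03322    0.03322   -0.03322
  Equil       0.1488    0.06395    0.04971    0.01586
  solve Keq expr → x = -0.01661; check Q = 1124
Then remove 0.0132 M of E.
Step 2:
                   D          E          J          C
  Initial     0.1488    0.05075    0.04971    0.01586
  Change    0.002042   0.002042   0.002042  -0.002042
  Equil       0.1509    0.05279    0.05175    0.01382
  solve Keq expr → x = -0.001021; check Q = 1124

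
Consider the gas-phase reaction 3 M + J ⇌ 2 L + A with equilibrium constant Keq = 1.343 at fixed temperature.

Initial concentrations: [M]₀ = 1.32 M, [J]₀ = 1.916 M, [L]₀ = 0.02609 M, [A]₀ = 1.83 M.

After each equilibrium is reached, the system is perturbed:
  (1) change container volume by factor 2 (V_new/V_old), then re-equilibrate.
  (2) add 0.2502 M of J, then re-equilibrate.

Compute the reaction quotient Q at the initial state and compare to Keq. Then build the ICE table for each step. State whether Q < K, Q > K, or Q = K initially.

Q₀ = 2.8267e-04; Q < K (proceeds forward)

Q₀ = 2.8267e-04 vs Keq = 1.343 ⇒ Q<K, forward
Step 1:
                   M          J          L          A
  I             1.32      1.916    0.02609       1.83
  C          -0.7091    -0.2364     0.4728     0.2364
  E           0.6109       1.68     0.4988      2.066
  solve Keq expr → x = 0.2364; check Q = 1.343
Then change container volume by factor 2 (V_new/V_old).
Step 2:
                   M          J          L          A
  I           0.3054     0.8398     0.2494      1.033
  C          0.04449    0.01483   -0.02966   -0.01483
  E           0.3499     0.8546     0.2198      1.018
  solve Keq expr → x = -0.01483; check Q = 1.343
Then add 0.2502 M of J.
Step 3:
                   M          J          L          A
  I           0.3499      1.105     0.2198      1.018
  C         -0.01675  -0.005582    0.01116   0.005582
  E           0.3332      1.099     0.2309      1.024
  solve Keq expr → x = 0.005582; check Q = 1.343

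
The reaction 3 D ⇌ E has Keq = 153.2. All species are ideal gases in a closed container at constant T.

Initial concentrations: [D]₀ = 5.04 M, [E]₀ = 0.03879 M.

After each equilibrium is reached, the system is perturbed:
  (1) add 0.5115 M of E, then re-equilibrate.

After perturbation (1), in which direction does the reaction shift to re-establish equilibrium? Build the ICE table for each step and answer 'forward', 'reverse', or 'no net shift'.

Direction: reverse

Q₀ = 3.0299e-04 vs Keq = 153.2 ⇒ Q<K, forward
Step 1:
                   D          E
  init          5.04    0.03879
  Δ           -4.819      1.606
  eq          0.2206      1.645
  solve Keq expr → x = 1.606; check Q = 153.2
Then add 0.5115 M of E.
Step 2:
                   D          E
  init        0.2206      2.157
  Δ          0.02058  -0.006859
  eq          0.2412       2.15
  solve Keq expr → x = -0.006859; check Q = 153.2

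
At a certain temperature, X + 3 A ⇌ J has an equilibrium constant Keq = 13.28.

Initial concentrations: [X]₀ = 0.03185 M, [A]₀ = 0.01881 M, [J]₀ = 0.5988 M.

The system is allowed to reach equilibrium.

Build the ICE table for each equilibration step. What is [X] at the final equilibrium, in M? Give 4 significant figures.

Q₀ = 2.8249e+06 vs Keq = 13.28 ⇒ Q>K, reverse
Step 1:
                   X          A          J
  init       0.03185    0.01881     0.5988
  Δ           0.1733     0.5198    -0.1733
  eq          0.2051     0.5386     0.4255
  solve Keq expr → x = -0.1733; check Q = 13.28

[X]_eq = 0.2051 M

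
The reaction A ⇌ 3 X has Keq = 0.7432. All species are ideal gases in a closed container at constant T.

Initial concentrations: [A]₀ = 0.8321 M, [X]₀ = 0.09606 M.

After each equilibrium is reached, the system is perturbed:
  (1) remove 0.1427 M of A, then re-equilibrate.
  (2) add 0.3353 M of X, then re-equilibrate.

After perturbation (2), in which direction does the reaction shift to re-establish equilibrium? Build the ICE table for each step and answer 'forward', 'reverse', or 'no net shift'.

Q₀ = 0.001065 vs Keq = 0.7432 ⇒ Q<K, forward
Step 1:
                    A           X
  I            0.8321     0.09606
  C           -0.2238      0.6714
  E            0.6083      0.7675
  solve Keq expr → x = 0.2238; check Q = 0.7432
Then remove 0.1427 M of A.
Step 2:
                    A           X
  I            0.4656      0.7675
  C           0.01872    -0.05615
  E            0.4843      0.7113
  solve Keq expr → x = -0.01872; check Q = 0.7432
Then add 0.3353 M of X.
Step 3:
                    A           X
  I            0.4843       1.047
  C            0.0969     -0.2907
  E            0.5812      0.7559
  solve Keq expr → x = -0.0969; check Q = 0.7432

Direction: reverse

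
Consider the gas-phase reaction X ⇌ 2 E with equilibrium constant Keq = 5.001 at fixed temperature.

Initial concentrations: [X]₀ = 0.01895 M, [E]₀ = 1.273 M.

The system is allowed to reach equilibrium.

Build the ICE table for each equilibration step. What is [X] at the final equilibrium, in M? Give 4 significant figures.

[X]_eq = 0.1805 M

Q₀ = 85.52 vs Keq = 5.001 ⇒ Q>K, reverse
Step 1:
                    X           E
  I           0.01895       1.273
  C            0.1615      -0.323
  E            0.1805        0.95
  solve Keq expr → x = -0.1615; check Q = 5.001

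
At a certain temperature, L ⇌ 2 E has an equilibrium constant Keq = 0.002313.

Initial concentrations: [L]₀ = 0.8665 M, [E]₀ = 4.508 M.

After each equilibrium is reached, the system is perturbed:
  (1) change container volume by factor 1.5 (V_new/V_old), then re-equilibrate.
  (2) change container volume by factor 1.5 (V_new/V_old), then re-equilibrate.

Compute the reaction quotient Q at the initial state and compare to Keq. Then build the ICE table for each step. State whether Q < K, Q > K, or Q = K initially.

Q₀ = 23.45 vs Keq = 0.002313 ⇒ Q>K, reverse
Step 1:
                   L          E
  Initial     0.8665      4.508
  Change       2.212     -4.424
  Equil        3.078    0.08438
  solve Keq expr → x = -2.212; check Q = 0.002313
Then change container volume by factor 1.5 (V_new/V_old).
Step 2:
                   L          E
  Initial      2.052    0.05625
  Change   -0.006269    0.01254
  Equil        2.046    0.06879
  solve Keq expr → x = 0.006269; check Q = 0.002313
Then change container volume by factor 1.5 (V_new/V_old).
Step 3:
                   L          E
  Initial      1.364    0.04586
  Change   -0.005101     0.0102
  Equil        1.359    0.05606
  solve Keq expr → x = 0.005101; check Q = 0.002313

Q₀ = 23.45; Q > K (proceeds reverse)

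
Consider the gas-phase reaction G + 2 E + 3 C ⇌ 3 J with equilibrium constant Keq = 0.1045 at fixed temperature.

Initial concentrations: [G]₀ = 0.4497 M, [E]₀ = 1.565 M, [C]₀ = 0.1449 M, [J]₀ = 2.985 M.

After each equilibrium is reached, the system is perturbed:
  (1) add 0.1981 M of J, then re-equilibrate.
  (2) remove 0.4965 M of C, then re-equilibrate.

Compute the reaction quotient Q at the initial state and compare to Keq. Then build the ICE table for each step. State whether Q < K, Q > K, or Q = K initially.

Q₀ = 7937; Q > K (proceeds reverse)

Q₀ = 7937 vs Keq = 0.1045 ⇒ Q>K, reverse
Step 1:
                  G         E         C         J
  I          0.4497     1.565    0.1449     2.985
  C          0.5084     1.017     1.525    -1.525
  E          0.9581     2.582      1.67      1.46
  solve Keq expr → x = -0.5084; check Q = 0.1045
Then add 0.1981 M of J.
Step 2:
                  G         E         C         J
  I          0.9581     2.582      1.67     1.658
  C         0.02851   0.05703   0.08554  -0.08554
  E          0.9867     2.639     1.756     1.572
  solve Keq expr → x = -0.02851; check Q = 0.1045
Then remove 0.4965 M of C.
Step 3:
                  G         E         C         J
  I          0.9867     2.639     1.259     1.572
  C         0.06553    0.1311    0.1966   -0.1966
  E           1.052      2.77     1.456     1.376
  solve Keq expr → x = -0.06553; check Q = 0.1045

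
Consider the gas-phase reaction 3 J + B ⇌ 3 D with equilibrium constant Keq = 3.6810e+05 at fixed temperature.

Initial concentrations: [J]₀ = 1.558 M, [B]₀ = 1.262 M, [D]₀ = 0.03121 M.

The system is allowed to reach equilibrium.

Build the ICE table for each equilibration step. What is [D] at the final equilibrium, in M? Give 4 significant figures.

[D]_eq = 1.565 M

Q₀ = 6.3697e-06 vs Keq = 3.6810e+05 ⇒ Q<K, forward
Step 1:
                    J           B           D
  init          1.558       1.262     0.03121
  Δ            -1.534     -0.5113       1.534
  eq          0.02403      0.7507       1.565
  solve Keq expr → x = 0.5113; check Q = 3.6810e+05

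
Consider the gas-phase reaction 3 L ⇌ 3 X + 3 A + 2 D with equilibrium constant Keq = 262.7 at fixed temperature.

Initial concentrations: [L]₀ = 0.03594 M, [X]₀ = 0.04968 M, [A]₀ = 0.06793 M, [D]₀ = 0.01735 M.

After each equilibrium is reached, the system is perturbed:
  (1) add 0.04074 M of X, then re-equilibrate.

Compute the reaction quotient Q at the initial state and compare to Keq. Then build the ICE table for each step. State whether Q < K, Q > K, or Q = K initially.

Q₀ = 2.4923e-07; Q < K (proceeds forward)

Q₀ = 2.4923e-07 vs Keq = 262.7 ⇒ Q<K, forward
Step 1:
                    L           X           A           D
  I           0.03594     0.04968     0.06793     0.01735
  C          -0.03577     0.03577     0.03577     0.02385
  E        1.6506e-04     0.08545      0.1037      0.0412
  solve Keq expr → x = 0.01192; check Q = 262.7
Then add 0.04074 M of X.
Step 2:
                    L           X           A           D
  I        1.6506e-04      0.1262      0.1037      0.0412
  C        7.8152e-05 -7.8152e-05 -7.8152e-05 -5.2102e-05
  E        2.4321e-04      0.1261      0.1036     0.04115
  solve Keq expr → x = -2.6051e-05; check Q = 262.7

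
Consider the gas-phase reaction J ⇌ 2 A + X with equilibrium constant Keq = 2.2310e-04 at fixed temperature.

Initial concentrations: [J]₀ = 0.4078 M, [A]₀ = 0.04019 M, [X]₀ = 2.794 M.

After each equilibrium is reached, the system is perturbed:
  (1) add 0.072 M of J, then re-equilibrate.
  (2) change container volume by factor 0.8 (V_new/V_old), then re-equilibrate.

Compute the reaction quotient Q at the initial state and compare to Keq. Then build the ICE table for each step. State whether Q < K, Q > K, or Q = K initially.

Q₀ = 0.01107; Q > K (proceeds reverse)

Q₀ = 0.01107 vs Keq = 2.2310e-04 ⇒ Q>K, reverse
Step 1:
                  J         A         X
  I          0.4078   0.04019     2.794
  C         0.01717  -0.03435  -0.01717
  E           0.425  0.005843     2.777
  solve Keq expr → x = -0.01717; check Q = 2.2310e-04
Then add 0.072 M of J.
Step 2:
                  J         A         X
  I           0.497  0.005843     2.777
  C       -2.3693e-04 4.7386e-04 2.3693e-04
  E          0.4967  0.006317     2.777
  solve Keq expr → x = 2.3693e-04; check Q = 2.2310e-04
Then change container volume by factor 0.8 (V_new/V_old).
Step 3:
                  J         A         X
  I          0.6209  0.007896     3.471
  C       7.8728e-04 -0.001575 -7.8728e-04
  E          0.6217  0.006322     3.471
  solve Keq expr → x = -7.8728e-04; check Q = 2.2310e-04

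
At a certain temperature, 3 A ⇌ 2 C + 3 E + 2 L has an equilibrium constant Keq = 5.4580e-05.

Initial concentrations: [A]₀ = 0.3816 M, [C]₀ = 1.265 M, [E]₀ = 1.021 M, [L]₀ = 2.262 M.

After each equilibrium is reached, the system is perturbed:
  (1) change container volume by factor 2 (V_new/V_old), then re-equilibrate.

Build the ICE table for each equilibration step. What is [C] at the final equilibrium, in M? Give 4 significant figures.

[C]_eq = 0.3307 M

Q₀ = 156.8 vs Keq = 5.4580e-05 ⇒ Q>K, reverse
Step 1:
                   A          C          E          L
  I           0.3816      1.265      1.021      2.262
  C           0.9697    -0.6465    -0.9697    -0.6465
  E            1.351     0.6185    0.05128      1.616
  solve Keq expr → x = -0.3232; check Q = 5.4580e-05
Then change container volume by factor 2 (V_new/V_old).
Step 2:
                   A          C          E          L
  I           0.6757     0.3093    0.02564     0.8078
  C         -0.03218    0.02146    0.03218    0.02146
  E           0.6435     0.3307    0.05783     0.8292
  solve Keq expr → x = 0.01073; check Q = 5.4580e-05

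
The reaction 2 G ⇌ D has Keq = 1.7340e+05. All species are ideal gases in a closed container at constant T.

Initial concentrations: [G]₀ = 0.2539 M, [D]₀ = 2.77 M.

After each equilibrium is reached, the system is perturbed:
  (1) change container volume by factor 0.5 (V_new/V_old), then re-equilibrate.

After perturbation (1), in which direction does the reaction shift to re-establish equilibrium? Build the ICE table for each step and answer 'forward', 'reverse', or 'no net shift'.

Direction: forward

Q₀ = 42.97 vs Keq = 1.7340e+05 ⇒ Q<K, forward
Step 1:
                  G         D
  I          0.2539      2.77
  C         -0.2498    0.1249
  E        0.004086     2.895
  solve Keq expr → x = 0.1249; check Q = 1.7340e+05
Then change container volume by factor 0.5 (V_new/V_old).
Step 2:
                  G         D
  I        0.008172      5.79
  C       -0.002393  0.001196
  E        0.005779     5.791
  solve Keq expr → x = 0.001196; check Q = 1.7340e+05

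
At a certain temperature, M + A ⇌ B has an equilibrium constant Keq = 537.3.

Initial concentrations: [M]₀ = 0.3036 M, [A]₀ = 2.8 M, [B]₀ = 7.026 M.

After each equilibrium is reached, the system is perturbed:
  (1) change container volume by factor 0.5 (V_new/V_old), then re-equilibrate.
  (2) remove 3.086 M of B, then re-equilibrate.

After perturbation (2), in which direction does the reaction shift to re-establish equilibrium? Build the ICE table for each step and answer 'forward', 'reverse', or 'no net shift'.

Direction: forward

Q₀ = 8.265 vs Keq = 537.3 ⇒ Q<K, forward
Step 1:
                   M          A          B
  init        0.3036        2.8      7.026
  Δ          -0.2982    -0.2982     0.2982
  eq        0.005449      2.502      7.324
  solve Keq expr → x = 0.2982; check Q = 537.3
Then change container volume by factor 0.5 (V_new/V_old).
Step 2:
                   M          A          B
  init        0.0109      5.004      14.65
  Δ        -0.005441  -0.005441   0.005441
  eq        0.005456      4.998      14.65
  solve Keq expr → x = 0.005441; check Q = 537.3
Then remove 3.086 M of B.
Step 3:
                   M          A          B
  init      0.005456      4.998      11.57
  Δ        -0.001148  -0.001148   0.001148
  eq        0.004309      4.997      11.57
  solve Keq expr → x = 0.001148; check Q = 537.3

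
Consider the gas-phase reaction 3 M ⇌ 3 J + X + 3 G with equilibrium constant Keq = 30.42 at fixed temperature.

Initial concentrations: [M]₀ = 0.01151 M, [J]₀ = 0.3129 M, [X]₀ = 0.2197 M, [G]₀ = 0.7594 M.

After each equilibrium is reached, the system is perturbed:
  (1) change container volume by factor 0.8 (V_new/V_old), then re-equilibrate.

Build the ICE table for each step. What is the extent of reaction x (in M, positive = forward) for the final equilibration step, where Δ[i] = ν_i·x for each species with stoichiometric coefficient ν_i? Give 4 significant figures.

x = -0.004458 M

Q₀ = 1933 vs Keq = 30.42 ⇒ Q>K, reverse
Step 1:
                   M          J          X          G
  Initial    0.01151     0.3129     0.2197     0.7594
  Change     0.02816   -0.02816  -0.009385   -0.02816
  Equil      0.03967     0.2847     0.2103     0.7312
  solve Keq expr → x = -0.009385; check Q = 30.42
Then change container volume by factor 0.8 (V_new/V_old).
Step 2:
                   M          J          X          G
  Initial    0.04958     0.3559     0.2629     0.9141
  Change     0.01337   -0.01337  -0.004458   -0.01337
  Equil      0.06296     0.3426     0.2584     0.9007
  solve Keq expr → x = -0.004458; check Q = 30.42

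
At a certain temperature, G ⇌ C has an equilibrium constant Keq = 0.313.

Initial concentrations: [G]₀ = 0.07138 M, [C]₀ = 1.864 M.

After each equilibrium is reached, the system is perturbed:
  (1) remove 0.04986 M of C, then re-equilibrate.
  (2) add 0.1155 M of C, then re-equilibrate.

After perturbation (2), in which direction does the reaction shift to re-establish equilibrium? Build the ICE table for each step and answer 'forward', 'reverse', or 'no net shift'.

Direction: reverse

Q₀ = 26.11 vs Keq = 0.313 ⇒ Q>K, reverse
Step 1:
                  G         C
  Initial   0.07138     1.864
  Change      1.403    -1.403
  Equil       1.474    0.4614
  solve Keq expr → x = -1.403; check Q = 0.313
Then remove 0.04986 M of C.
Step 2:
                  G         C
  Initial     1.474    0.4115
  Change   -0.03797   0.03797
  Equil       1.436    0.4495
  solve Keq expr → x = 0.03797; check Q = 0.313
Then add 0.1155 M of C.
Step 3:
                  G         C
  Initial     1.436     0.565
  Change    0.08797  -0.08797
  Equil       1.524     0.477
  solve Keq expr → x = -0.08797; check Q = 0.313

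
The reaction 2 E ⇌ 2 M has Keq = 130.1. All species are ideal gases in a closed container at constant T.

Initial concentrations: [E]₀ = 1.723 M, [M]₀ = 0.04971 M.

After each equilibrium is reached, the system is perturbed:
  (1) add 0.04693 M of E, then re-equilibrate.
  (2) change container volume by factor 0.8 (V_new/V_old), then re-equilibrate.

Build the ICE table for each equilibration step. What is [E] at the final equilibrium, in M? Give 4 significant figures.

[E]_eq = 0.1833 M

Q₀ = 8.3237e-04 vs Keq = 130.1 ⇒ Q<K, forward
Step 1:
                    E           M
  Initial       1.723     0.04971
  Change        -1.58        1.58
  Equil        0.1429        1.63
  solve Keq expr → x = 0.7901; check Q = 130.1
Then add 0.04693 M of E.
Step 2:
                    E           M
  Initial      0.1898        1.63
  Change     -0.04315     0.04315
  Equil        0.1467       1.673
  solve Keq expr → x = 0.02157; check Q = 130.1
Then change container volume by factor 0.8 (V_new/V_old).
Step 3:
                    E           M
  Initial      0.1833       2.091
  Change            0           0
  Equil        0.1833       2.091
  solve Keq expr → x = 0; check Q = 130.1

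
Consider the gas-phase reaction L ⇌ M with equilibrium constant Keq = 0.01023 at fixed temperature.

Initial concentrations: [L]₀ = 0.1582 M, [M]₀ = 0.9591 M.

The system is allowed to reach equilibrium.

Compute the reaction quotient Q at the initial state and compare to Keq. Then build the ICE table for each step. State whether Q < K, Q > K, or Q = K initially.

Q₀ = 6.063 vs Keq = 0.01023 ⇒ Q>K, reverse
Step 1:
                  L         M
  I          0.1582    0.9591
  C          0.9478   -0.9478
  E           1.106   0.01131
  solve Keq expr → x = -0.9478; check Q = 0.01023

Q₀ = 6.063; Q > K (proceeds reverse)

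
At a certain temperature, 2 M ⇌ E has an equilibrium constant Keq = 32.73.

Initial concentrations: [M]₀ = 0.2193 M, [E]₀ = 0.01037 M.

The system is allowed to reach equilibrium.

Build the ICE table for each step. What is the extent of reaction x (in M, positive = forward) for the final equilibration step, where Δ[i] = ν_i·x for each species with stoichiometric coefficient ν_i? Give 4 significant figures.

Q₀ = 0.2156 vs Keq = 32.73 ⇒ Q<K, forward
Step 1:
                   M          E
  I           0.2193    0.01037
  C          -0.1659    0.08295
  E           0.0534    0.09332
  solve Keq expr → x = 0.08295; check Q = 32.73

x = 0.08295 M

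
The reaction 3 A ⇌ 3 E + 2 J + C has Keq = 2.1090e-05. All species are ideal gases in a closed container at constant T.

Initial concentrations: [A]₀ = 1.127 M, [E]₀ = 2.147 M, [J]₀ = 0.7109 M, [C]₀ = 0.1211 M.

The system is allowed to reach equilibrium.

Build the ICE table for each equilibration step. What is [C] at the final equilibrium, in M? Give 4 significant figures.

[C]_eq = 5.5933e-05 M

Q₀ = 0.4231 vs Keq = 2.1090e-05 ⇒ Q>K, reverse
Step 1:
                    A           E           J           C
  I             1.127       2.147      0.7109      0.1211
  C            0.3631     -0.3631     -0.2421      -0.121
  E              1.49       1.784      0.4688  5.5933e-05
  solve Keq expr → x = -0.121; check Q = 2.1090e-05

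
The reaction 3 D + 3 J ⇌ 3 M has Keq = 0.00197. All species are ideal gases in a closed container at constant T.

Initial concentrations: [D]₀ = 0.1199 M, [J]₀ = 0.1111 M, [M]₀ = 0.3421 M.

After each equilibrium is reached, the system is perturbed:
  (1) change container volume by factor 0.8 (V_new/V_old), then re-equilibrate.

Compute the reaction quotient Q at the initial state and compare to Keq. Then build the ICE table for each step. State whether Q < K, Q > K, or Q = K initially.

Q₀ = 1.6938e+04; Q > K (proceeds reverse)

Q₀ = 1.6938e+04 vs Keq = 0.00197 ⇒ Q>K, reverse
Step 1:
                   D          J          M
  I           0.1199     0.1111     0.3421
  C           0.3185     0.3185    -0.3185
  E           0.4384     0.4296    0.02361
  solve Keq expr → x = -0.1062; check Q = 0.00197
Then change container volume by factor 0.8 (V_new/V_old).
Step 2:
                   D          J          M
  I            0.548      0.537    0.02951
  C        -0.006499  -0.006499   0.006499
  E           0.5415     0.5305    0.03601
  solve Keq expr → x = 0.002166; check Q = 0.00197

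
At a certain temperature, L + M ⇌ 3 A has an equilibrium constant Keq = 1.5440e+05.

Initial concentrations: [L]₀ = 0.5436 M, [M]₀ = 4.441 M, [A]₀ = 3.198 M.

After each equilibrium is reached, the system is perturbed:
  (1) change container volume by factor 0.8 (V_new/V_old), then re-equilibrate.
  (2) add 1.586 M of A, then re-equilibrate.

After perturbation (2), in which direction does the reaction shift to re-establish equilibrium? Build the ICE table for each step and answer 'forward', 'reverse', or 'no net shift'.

Q₀ = 13.55 vs Keq = 1.5440e+05 ⇒ Q<K, forward
Step 1:
                    L           M           A
  init         0.5436       4.441       3.198
  Δ           -0.5434     -0.5434        1.63
  eq       1.8704e-04       3.898       4.828
  solve Keq expr → x = 0.5434; check Q = 1.5440e+05
Then change container volume by factor 0.8 (V_new/V_old).
Step 2:
                    L           M           A
  init     2.3379e-04       4.872       6.035
  Δ        5.8420e-05  5.8420e-05 -1.7526e-04
  eq       2.9221e-04       4.872       6.035
  solve Keq expr → x = -5.8420e-05; check Q = 1.5440e+05
Then add 1.586 M of A.
Step 3:
                    L           M           A
  init     2.9221e-04       4.872       7.621
  Δ        2.9598e-04  2.9598e-04 -8.8794e-04
  eq       5.8819e-04       4.872        7.62
  solve Keq expr → x = -2.9598e-04; check Q = 1.5440e+05

Direction: reverse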